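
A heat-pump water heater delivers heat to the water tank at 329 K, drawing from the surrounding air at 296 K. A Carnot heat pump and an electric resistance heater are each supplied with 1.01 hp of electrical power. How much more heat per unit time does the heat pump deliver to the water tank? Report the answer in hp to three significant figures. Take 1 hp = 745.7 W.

The reservoir spacing is ΔT = 329 − 296 = 33.00 K.
COP_Carnot = T_H/ΔT = 329.00/33.00 = 9.970.
The heat pump delivers Q̇_H = COP × Ẇ = 10.07 hp; the resistance heater delivers Ẇ = 1.010 hp.
Extra = (COP − 1)·Ẇ = 9.059 hp.

9.06 hp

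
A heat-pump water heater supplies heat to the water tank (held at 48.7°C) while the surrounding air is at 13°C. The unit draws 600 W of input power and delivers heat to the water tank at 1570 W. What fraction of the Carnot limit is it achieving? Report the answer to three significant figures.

COP_actual = Q̇_H/Ẇ = 1570/600.0 = 2.617.
In absolute terms T_C = 286.15 K and T_H = 321.85 K, so ΔT = 35.70 K.
COP_Carnot = T_H/ΔT = 321.85/35.70 = 9.015.
η_II = COP_actual/COP_Carnot = 2.617/9.015 = 0.2902.

0.290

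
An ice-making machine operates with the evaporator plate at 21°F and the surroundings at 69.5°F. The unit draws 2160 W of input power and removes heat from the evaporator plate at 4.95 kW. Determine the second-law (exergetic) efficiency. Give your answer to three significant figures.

0.231

Converting, Q̇_C = 4.950 kW = 4950 W, so COP_actual = Q̇_C/Ẇ = 4950/2160 = 2.292.
In absolute terms T_C = 267.04 K and T_H = 293.98 K, so ΔT = 26.94 K.
COP_Carnot = T_C/ΔT = 267.04/26.94 = 9.911.
η_II = COP_actual/COP_Carnot = 2.292/9.911 = 0.2312.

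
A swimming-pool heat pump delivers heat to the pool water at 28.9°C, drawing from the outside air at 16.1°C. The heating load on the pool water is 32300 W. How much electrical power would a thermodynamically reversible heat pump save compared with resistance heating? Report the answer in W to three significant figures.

30900 W

In absolute terms T_C = 289.25 K and T_H = 302.05 K, so ΔT = 12.80 K.
COP_Carnot = T_H/ΔT = 302.05/12.80 = 23.60.
Resistance heating needs Ẇ_res = Q̇_H = 32300 W; the reversible heat pump needs only Ẇ_hp = Q̇_H/COP = 1369 W.
Saving = 32300 − 1369 = 30930 W.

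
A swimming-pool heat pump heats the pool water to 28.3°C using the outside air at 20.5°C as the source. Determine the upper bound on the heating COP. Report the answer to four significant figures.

In absolute terms T_C = 293.65 K and T_H = 301.45 K, so ΔT = 7.800 K.
For a reversible cycle, COP_Carnot = T_H/ΔT = 301.45/7.800 = 38.65.

38.65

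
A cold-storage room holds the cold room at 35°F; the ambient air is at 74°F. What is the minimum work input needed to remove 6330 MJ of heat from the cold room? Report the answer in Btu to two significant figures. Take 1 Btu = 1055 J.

In absolute terms T_C = 274.82 K and T_H = 296.48 K, so ΔT = 21.67 K.
The reversible limit is COP_R = T_C/ΔT = 12.68, so W_min = Q_C/COP = Q_C·ΔT/T_C.
W_min = 6330 × 21.67/274.82 = 499.1 MJ = 473000 Btu.

470000 Btu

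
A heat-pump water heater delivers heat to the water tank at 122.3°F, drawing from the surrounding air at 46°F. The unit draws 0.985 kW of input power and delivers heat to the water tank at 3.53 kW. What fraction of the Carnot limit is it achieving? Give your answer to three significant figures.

COP_actual = Q̇_H/Ẇ = 3.530/0.9850 = 3.584.
In absolute terms T_C = 280.93 K and T_H = 323.32 K, so ΔT = 42.39 K.
COP_Carnot = T_H/ΔT = 323.32/42.39 = 7.627.
η_II = COP_actual/COP_Carnot = 3.584/7.627 = 0.4699.

0.470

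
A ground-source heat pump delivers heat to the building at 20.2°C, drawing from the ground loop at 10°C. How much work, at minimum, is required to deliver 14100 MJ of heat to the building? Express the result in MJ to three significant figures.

490 MJ

In absolute terms T_C = 283.15 K and T_H = 293.35 K, so ΔT = 10.20 K.
The reversible limit is COP_HP = T_H/ΔT = 28.76, so W_min = Q_H/COP = Q_H·ΔT/T_H.
W_min = 14100 × 10.20/293.35 = 490.3 MJ.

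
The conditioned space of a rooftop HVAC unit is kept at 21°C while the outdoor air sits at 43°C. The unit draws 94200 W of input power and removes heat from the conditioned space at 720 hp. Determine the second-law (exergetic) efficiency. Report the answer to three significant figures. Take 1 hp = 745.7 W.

0.426

Converting, Q̇_C = 720.0 hp = 536900 W, so COP_actual = Q̇_C/Ẇ = 536900/94200 = 5.700.
In absolute terms T_C = 294.15 K and T_H = 316.15 K, so ΔT = 22.00 K.
COP_Carnot = T_C/ΔT = 294.15/22.00 = 13.37.
η_II = COP_actual/COP_Carnot = 5.700/13.37 = 0.4263.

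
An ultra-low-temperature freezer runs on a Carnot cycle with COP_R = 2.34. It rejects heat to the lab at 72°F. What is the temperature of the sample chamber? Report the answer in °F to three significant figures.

For a Carnot refrigerator COP_R = T_C/(T_H − T_C), so T_C = COP·T_H/(1 + COP).
With T_H = 295.37 K, T_C = 2.34 × 295.37/3.340 = 206.94 K.
Converting, 206.94 K = -87.18°F.

-87.2 °F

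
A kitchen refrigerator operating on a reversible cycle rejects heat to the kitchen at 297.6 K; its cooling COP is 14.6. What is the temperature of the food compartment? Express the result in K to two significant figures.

For a Carnot refrigerator COP_R = T_C/(T_H − T_C), so T_C = COP·T_H/(1 + COP).
With T_H = 297.60 K, T_C = 14.6 × 297.60/15.60 = 278.52 K.

280 K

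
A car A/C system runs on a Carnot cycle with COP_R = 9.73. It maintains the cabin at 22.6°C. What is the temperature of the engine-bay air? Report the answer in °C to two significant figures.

COP_R = T_C/(T_H − T_C) gives T_H − T_C = T_C/COP.
With T_C = 295.75 K, T_H = 295.75 × (1 + 1/9.73) = 326.15 K.
Converting, 326.15 K = 53.00°C.

53 °C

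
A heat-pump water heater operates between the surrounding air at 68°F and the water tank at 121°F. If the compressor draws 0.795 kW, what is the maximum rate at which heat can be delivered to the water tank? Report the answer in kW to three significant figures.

8.71 kW

In absolute terms T_C = 293.15 K and T_H = 322.59 K, so ΔT = 29.44 K.
COP_Carnot = T_H/ΔT = 322.59/29.44 = 10.96.
Q̇_max = COP_Carnot × Ẇ = 10.96 × 0.7950 kW = 8.710 kW.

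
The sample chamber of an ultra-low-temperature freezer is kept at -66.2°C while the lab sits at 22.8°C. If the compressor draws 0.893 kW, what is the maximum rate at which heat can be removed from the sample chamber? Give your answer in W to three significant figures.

In absolute terms T_C = 206.95 K and T_H = 295.95 K, so ΔT = 89.00 K.
COP_Carnot = T_C/ΔT = 206.95/89.00 = 2.325.
Q̇_max = COP_Carnot × Ẇ = 2.325 × 0.8930 kW = 2.076 kW = 2076 W.

2080 W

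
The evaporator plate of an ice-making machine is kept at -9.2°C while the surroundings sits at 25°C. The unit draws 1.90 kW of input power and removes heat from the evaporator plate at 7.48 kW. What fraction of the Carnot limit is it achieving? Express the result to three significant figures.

0.510

COP_actual = Q̇_C/Ẇ = 7.480/1.900 = 3.937.
In absolute terms T_C = 263.95 K and T_H = 298.15 K, so ΔT = 34.20 K.
COP_Carnot = T_C/ΔT = 263.95/34.20 = 7.718.
η_II = COP_actual/COP_Carnot = 3.937/7.718 = 0.5101.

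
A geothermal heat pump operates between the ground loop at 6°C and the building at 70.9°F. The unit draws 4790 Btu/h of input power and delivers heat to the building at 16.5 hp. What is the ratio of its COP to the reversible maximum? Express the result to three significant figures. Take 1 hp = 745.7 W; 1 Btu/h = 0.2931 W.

Converting, Q̇_H = 16.50 hp = 41980 Btu/h, so COP_actual = Q̇_H/Ẇ = 41980/4790 = 8.764.
In absolute terms T_C = 279.15 K and T_H = 294.76 K, so ΔT = 15.61 K.
COP_Carnot = T_H/ΔT = 294.76/15.61 = 18.88.
η_II = COP_actual/COP_Carnot = 8.764/18.88 = 0.4642.

0.464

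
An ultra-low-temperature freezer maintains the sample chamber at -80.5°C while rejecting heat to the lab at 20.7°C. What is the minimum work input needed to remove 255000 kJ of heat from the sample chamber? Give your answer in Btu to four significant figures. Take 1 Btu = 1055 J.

127000 Btu

In absolute terms T_C = 192.65 K and T_H = 293.85 K, so ΔT = 101.2 K.
The reversible limit is COP_R = T_C/ΔT = 1.904, so W_min = Q_C/COP = Q_C·ΔT/T_C.
W_min = 255000 × 101.2/192.65 = 134000 kJ = 127000 Btu.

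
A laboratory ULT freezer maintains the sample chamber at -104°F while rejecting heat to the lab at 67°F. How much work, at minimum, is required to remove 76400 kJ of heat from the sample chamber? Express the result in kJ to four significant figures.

In absolute terms T_C = 197.59 K and T_H = 292.59 K, so ΔT = 95.00 K.
The reversible limit is COP_R = T_C/ΔT = 2.080, so W_min = Q_C/COP = Q_C·ΔT/T_C.
W_min = 76400 × 95.00/197.59 = 36730 kJ.

36730 kJ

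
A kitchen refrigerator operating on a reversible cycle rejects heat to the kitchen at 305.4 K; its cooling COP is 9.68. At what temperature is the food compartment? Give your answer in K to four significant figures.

276.8 K

For a Carnot refrigerator COP_R = T_C/(T_H − T_C), so T_C = COP·T_H/(1 + COP).
With T_H = 305.40 K, T_C = 9.68 × 305.40/10.68 = 276.80 K.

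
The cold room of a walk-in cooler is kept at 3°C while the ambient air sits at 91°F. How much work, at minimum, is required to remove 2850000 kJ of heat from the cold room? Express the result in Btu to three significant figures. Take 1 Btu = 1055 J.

In absolute terms T_C = 276.15 K and T_H = 305.93 K, so ΔT = 29.78 K.
The reversible limit is COP_R = T_C/ΔT = 9.274, so W_min = Q_C/COP = Q_C·ΔT/T_C.
W_min = 2850000 × 29.78/276.15 = 307300 kJ = 291300 Btu.

291000 Btu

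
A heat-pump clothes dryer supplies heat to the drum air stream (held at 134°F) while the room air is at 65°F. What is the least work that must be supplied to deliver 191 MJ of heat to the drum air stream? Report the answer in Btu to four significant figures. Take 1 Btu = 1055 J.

21040 Btu

In absolute terms T_C = 291.48 K and T_H = 329.82 K, so ΔT = 38.33 K.
The reversible limit is COP_HP = T_H/ΔT = 8.604, so W_min = Q_H/COP = Q_H·ΔT/T_H.
W_min = 191.0 × 38.33/329.82 = 22.20 MJ = 21040 Btu.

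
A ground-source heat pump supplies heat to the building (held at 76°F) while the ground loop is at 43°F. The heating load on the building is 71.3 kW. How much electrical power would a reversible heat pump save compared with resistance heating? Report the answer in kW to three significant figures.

In absolute terms T_C = 279.26 K and T_H = 297.59 K, so ΔT = 18.33 K.
COP_Carnot = T_H/ΔT = 297.59/18.33 = 16.23.
Resistance heating needs Ẇ_res = Q̇_H = 71.30 kW; the reversible heat pump needs only Ẇ_hp = Q̇_H/COP = 4.392 kW.
Saving = 71.30 − 4.392 = 66.91 kW.

66.9 kW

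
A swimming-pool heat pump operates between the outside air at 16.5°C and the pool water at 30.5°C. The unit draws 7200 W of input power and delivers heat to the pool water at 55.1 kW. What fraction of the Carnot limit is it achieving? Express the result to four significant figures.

Converting, Q̇_H = 55.10 kW = 55100 W, so COP_actual = Q̇_H/Ẇ = 55100/7200 = 7.653.
In absolute terms T_C = 289.65 K and T_H = 303.65 K, so ΔT = 14.00 K.
COP_Carnot = T_H/ΔT = 303.65/14.00 = 21.69.
η_II = COP_actual/COP_Carnot = 7.653/21.69 = 0.3528.

0.3528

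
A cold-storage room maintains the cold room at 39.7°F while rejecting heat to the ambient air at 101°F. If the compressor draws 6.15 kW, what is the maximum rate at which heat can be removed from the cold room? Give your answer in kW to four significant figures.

50.10 kW

In absolute terms T_C = 277.43 K and T_H = 311.48 K, so ΔT = 34.06 K.
COP_Carnot = T_C/ΔT = 277.43/34.06 = 8.146.
Q̇_max = COP_Carnot × Ẇ = 8.146 × 6.150 kW = 50.10 kW.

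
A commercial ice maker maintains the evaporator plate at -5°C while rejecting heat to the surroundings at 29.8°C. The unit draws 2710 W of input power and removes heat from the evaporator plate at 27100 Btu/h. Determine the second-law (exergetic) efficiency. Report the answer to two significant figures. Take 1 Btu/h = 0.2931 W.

Converting, Q̇_C = 27100 Btu/h = 7943 W, so COP_actual = Q̇_C/Ẇ = 7943/2710 = 2.931.
In absolute terms T_C = 268.15 K and T_H = 302.95 K, so ΔT = 34.80 K.
COP_Carnot = T_C/ΔT = 268.15/34.80 = 7.705.
η_II = COP_actual/COP_Carnot = 2.931/7.705 = 0.3804.

0.38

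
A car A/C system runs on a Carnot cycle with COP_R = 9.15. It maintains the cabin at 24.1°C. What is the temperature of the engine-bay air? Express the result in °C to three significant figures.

COP_R = T_C/(T_H − T_C) gives T_H − T_C = T_C/COP.
With T_C = 297.25 K, T_H = 297.25 × (1 + 1/9.15) = 329.74 K.
Converting, 329.74 K = 56.59°C.

56.6 °C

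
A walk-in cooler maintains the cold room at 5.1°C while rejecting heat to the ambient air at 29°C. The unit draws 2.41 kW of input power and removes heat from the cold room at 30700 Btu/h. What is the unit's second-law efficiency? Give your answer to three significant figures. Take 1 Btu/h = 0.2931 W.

0.321

Converting, Q̇_C = 30700 Btu/h = 8.998 kW, so COP_actual = Q̇_C/Ẇ = 8.998/2.410 = 3.734.
In absolute terms T_C = 278.25 K and T_H = 302.15 K, so ΔT = 23.90 K.
COP_Carnot = T_C/ΔT = 278.25/23.90 = 11.64.
η_II = COP_actual/COP_Carnot = 3.734/11.64 = 0.3207.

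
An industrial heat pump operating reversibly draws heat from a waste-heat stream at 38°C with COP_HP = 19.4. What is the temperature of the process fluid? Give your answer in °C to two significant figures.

COP_HP = T_H/(T_H − T_C) rearranges to T_H = COP·T_C/(COP − 1).
With T_C = 311.15 K, T_H = 19.4 × 311.15/18.40 = 328.06 K.
Converting, 328.06 K = 54.91°C.

55 °C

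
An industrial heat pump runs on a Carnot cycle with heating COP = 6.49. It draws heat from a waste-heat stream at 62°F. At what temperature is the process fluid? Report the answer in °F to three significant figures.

157 °F

COP_HP = T_H/(T_H − T_C) rearranges to T_H = COP·T_C/(COP − 1).
With T_C = 289.82 K, T_H = 6.49 × 289.82/5.490 = 342.61 K.
Converting, 342.61 K = 157.02°F.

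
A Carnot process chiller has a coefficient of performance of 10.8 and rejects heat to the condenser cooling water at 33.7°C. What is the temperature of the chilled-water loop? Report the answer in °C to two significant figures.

For a Carnot refrigerator COP_R = T_C/(T_H − T_C), so T_C = COP·T_H/(1 + COP).
With T_H = 306.85 K, T_C = 10.8 × 306.85/11.80 = 280.85 K.
Converting, 280.85 K = 7.70°C.

7.7 °C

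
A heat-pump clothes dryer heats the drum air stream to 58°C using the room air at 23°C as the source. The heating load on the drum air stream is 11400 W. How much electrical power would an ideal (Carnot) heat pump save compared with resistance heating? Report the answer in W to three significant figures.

In absolute terms T_C = 296.15 K and T_H = 331.15 K, so ΔT = 35.00 K.
COP_Carnot = T_H/ΔT = 331.15/35.00 = 9.461.
Resistance heating needs Ẇ_res = Q̇_H = 11400 W; the reversible heat pump needs only Ẇ_hp = Q̇_H/COP = 1205 W.
Saving = 11400 − 1205 = 10200 W.

10200 W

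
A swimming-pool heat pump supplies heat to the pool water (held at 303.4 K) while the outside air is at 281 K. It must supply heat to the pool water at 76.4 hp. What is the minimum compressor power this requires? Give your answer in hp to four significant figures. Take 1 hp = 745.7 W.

The reservoir spacing is ΔT = 303.4 − 281 = 22.40 K.
COP_Carnot = T_H/ΔT = 303.40/22.40 = 13.54.
Ẇ_min = Q̇/COP_Carnot = 76.40/13.54 = 5.641 hp.

5.641 hp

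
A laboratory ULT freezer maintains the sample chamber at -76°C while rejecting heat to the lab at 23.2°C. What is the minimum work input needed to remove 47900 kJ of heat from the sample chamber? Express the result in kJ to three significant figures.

In absolute terms T_C = 197.15 K and T_H = 296.35 K, so ΔT = 99.20 K.
The reversible limit is COP_R = T_C/ΔT = 1.987, so W_min = Q_C/COP = Q_C·ΔT/T_C.
W_min = 47900 × 99.20/197.15 = 24100 kJ.

24100 kJ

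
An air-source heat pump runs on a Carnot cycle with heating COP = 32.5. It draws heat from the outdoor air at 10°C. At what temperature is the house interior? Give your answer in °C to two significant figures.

19 °C

COP_HP = T_H/(T_H − T_C) rearranges to T_H = COP·T_C/(COP − 1).
With T_C = 283.15 K, T_H = 32.5 × 283.15/31.50 = 292.14 K.
Converting, 292.14 K = 18.99°C.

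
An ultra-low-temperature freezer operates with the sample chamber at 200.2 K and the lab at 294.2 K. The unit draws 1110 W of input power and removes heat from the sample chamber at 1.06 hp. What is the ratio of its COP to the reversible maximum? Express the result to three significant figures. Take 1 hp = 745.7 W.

0.334

Converting, Q̇_C = 1.060 hp = 790.4 W, so COP_actual = Q̇_C/Ẇ = 790.4/1110 = 0.7121.
The reservoir spacing is ΔT = 294.2 − 200.2 = 94.00 K.
COP_Carnot = T_C/ΔT = 200.20/94.00 = 2.130.
η_II = COP_actual/COP_Carnot = 0.7121/2.130 = 0.3344.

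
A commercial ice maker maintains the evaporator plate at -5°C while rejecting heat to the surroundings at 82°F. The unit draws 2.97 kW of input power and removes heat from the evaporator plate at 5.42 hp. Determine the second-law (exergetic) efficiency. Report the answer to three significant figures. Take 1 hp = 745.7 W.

Converting, Q̇_C = 5.420 hp = 4.042 kW, so COP_actual = Q̇_C/Ẇ = 4.042/2.970 = 1.361.
In absolute terms T_C = 268.15 K and T_H = 300.93 K, so ΔT = 32.78 K.
COP_Carnot = T_C/ΔT = 268.15/32.78 = 8.181.
η_II = COP_actual/COP_Carnot = 1.361/8.181 = 0.1663.

0.166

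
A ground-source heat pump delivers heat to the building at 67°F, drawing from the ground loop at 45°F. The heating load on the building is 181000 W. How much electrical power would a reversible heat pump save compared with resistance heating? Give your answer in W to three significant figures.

173000 W

In absolute terms T_C = 280.37 K and T_H = 292.59 K, so ΔT = 12.22 K.
COP_Carnot = T_H/ΔT = 292.59/12.22 = 23.94.
Resistance heating needs Ẇ_res = Q̇_H = 181000 W; the reversible heat pump needs only Ẇ_hp = Q̇_H/COP = 7561 W.
Saving = 181000 − 7561 = 173400 W.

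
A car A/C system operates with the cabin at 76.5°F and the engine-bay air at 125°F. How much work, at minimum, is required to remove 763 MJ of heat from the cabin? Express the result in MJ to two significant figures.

69 MJ

In absolute terms T_C = 297.87 K and T_H = 324.82 K, so ΔT = 26.94 K.
The reversible limit is COP_R = T_C/ΔT = 11.06, so W_min = Q_C/COP = Q_C·ΔT/T_C.
W_min = 763.0 × 26.94/297.87 = 69.02 MJ.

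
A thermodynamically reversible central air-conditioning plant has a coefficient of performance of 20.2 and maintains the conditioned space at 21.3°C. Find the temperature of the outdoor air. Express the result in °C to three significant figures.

COP_R = T_C/(T_H − T_C) gives T_H − T_C = T_C/COP.
With T_C = 294.45 K, T_H = 294.45 × (1 + 1/20.2) = 309.03 K.
Converting, 309.03 K = 35.88°C.

35.9 °C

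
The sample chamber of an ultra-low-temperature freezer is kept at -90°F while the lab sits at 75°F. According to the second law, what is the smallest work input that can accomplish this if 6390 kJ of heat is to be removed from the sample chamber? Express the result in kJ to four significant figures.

2852 kJ

In absolute terms T_C = 205.37 K and T_H = 297.04 K, so ΔT = 91.67 K.
The reversible limit is COP_R = T_C/ΔT = 2.240, so W_min = Q_C/COP = Q_C·ΔT/T_C.
W_min = 6390 × 91.67/205.37 = 2852 kJ.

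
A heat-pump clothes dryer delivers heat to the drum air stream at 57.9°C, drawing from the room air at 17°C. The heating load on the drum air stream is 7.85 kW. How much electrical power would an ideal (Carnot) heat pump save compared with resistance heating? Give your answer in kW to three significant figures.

6.88 kW

In absolute terms T_C = 290.15 K and T_H = 331.05 K, so ΔT = 40.90 K.
COP_Carnot = T_H/ΔT = 331.05/40.90 = 8.094.
Resistance heating needs Ẇ_res = Q̇_H = 7.850 kW; the reversible heat pump needs only Ẇ_hp = Q̇_H/COP = 0.9698 kW.
Saving = 7.850 − 0.9698 = 6.880 kW.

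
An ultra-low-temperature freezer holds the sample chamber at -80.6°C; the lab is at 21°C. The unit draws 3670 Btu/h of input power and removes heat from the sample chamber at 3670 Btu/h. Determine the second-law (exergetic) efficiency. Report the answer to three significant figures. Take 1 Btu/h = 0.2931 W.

COP_actual = Q̇_C/Ẇ = 3670/3670 = 1.000.
In absolute terms T_C = 192.55 K and T_H = 294.15 K, so ΔT = 101.6 K.
COP_Carnot = T_C/ΔT = 192.55/101.6 = 1.895.
η_II = COP_actual/COP_Carnot = 1.000/1.895 = 0.5277.

0.528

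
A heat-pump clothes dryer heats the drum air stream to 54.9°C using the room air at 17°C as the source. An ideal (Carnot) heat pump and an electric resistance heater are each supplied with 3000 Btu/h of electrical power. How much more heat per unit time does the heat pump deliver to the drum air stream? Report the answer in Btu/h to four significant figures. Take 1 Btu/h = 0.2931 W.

22970 Btu/h

In absolute terms T_C = 290.15 K and T_H = 328.05 K, so ΔT = 37.90 K.
COP_Carnot = T_H/ΔT = 328.05/37.90 = 8.656.
The heat pump delivers Q̇_H = COP × Ẇ = 25970 Btu/h; the resistance heater delivers Ẇ = 3000 Btu/h.
Extra = (COP − 1)·Ẇ = 22970 Btu/h.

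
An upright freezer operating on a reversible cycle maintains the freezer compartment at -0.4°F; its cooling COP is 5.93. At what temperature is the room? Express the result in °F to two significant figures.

77 °F

COP_R = T_C/(T_H − T_C) gives T_H − T_C = T_C/COP.
With T_C = 255.15 K, T_H = 255.15 × (1 + 1/5.93) = 298.18 K.
Converting, 298.18 K = 77.05°F.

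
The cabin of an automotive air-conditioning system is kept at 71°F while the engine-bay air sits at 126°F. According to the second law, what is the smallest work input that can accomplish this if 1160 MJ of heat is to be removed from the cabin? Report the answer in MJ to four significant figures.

In absolute terms T_C = 294.82 K and T_H = 325.37 K, so ΔT = 30.56 K.
The reversible limit is COP_R = T_C/ΔT = 9.649, so W_min = Q_C/COP = Q_C·ΔT/T_C.
W_min = 1160 × 30.56/294.82 = 120.2 MJ.

120.2 MJ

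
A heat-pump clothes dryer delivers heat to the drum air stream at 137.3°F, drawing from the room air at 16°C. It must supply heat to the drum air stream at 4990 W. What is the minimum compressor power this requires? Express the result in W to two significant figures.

In absolute terms T_C = 289.15 K and T_H = 331.65 K, so ΔT = 42.50 K.
COP_Carnot = T_H/ΔT = 331.65/42.50 = 7.804.
Ẇ_min = Q̇/COP_Carnot = 4990/7.804 = 639.5 W.

640 W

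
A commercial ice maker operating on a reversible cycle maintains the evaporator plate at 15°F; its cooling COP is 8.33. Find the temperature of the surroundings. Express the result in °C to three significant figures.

22.2 °C

COP_R = T_C/(T_H − T_C) gives T_H − T_C = T_C/COP.
With T_C = 263.71 K, T_H = 263.71 × (1 + 1/8.33) = 295.36 K.
Converting, 295.36 K = 22.21°C.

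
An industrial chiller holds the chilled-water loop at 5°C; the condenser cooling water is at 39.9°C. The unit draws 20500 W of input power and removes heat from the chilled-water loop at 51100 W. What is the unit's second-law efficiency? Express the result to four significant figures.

0.3128

COP_actual = Q̇_C/Ẇ = 51100/20500 = 2.493.
In absolute terms T_C = 278.15 K and T_H = 313.05 K, so ΔT = 34.90 K.
COP_Carnot = T_C/ΔT = 278.15/34.90 = 7.970.
η_II = COP_actual/COP_Carnot = 2.493/7.970 = 0.3128.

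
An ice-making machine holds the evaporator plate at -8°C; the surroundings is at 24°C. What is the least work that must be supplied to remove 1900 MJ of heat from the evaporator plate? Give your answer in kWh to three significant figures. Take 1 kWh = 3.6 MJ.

In absolute terms T_C = 265.15 K and T_H = 297.15 K, so ΔT = 32.00 K.
The reversible limit is COP_R = T_C/ΔT = 8.286, so W_min = Q_C/COP = Q_C·ΔT/T_C.
W_min = 1900 × 32.00/265.15 = 229.3 MJ = 63.70 kWh.

63.7 kWh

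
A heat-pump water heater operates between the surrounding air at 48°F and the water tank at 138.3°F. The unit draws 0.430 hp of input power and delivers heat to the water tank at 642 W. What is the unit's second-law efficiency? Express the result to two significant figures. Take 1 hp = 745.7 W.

Converting, Q̇_H = 642.0 W = 0.8609 hp, so COP_actual = Q̇_H/Ẇ = 0.8609/0.4300 = 2.002.
In absolute terms T_C = 282.04 K and T_H = 332.21 K, so ΔT = 50.17 K.
COP_Carnot = T_H/ΔT = 332.21/50.17 = 6.622.
η_II = COP_actual/COP_Carnot = 2.002/6.622 = 0.3024.

0.30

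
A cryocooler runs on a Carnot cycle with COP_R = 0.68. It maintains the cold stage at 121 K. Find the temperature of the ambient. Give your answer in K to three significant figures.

299 K

COP_R = T_C/(T_H − T_C) gives T_H − T_C = T_C/COP.
With T_C = 121.00 K, T_H = 121.00 × (1 + 1/0.68) = 298.94 K.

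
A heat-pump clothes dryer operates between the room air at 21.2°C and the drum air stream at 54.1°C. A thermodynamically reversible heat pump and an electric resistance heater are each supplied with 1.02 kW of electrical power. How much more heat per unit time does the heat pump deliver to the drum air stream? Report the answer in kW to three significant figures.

9.13 kW

In absolute terms T_C = 294.35 K and T_H = 327.25 K, so ΔT = 32.90 K.
COP_Carnot = T_H/ΔT = 327.25/32.90 = 9.947.
The heat pump delivers Q̇_H = COP × Ẇ = 10.15 kW; the resistance heater delivers Ẇ = 1.020 kW.
Extra = (COP − 1)·Ẇ = 9.126 kW.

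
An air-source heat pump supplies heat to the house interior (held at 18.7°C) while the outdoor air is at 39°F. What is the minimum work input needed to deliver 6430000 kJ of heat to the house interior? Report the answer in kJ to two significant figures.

In absolute terms T_C = 277.04 K and T_H = 291.85 K, so ΔT = 14.81 K.
The reversible limit is COP_HP = T_H/ΔT = 19.70, so W_min = Q_H/COP = Q_H·ΔT/T_H.
W_min = 6430000 × 14.81/291.85 = 326300 kJ.

330000 kJ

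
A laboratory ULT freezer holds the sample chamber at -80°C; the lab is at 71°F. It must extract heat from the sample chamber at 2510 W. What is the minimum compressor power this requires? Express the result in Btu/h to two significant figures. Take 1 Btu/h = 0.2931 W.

In absolute terms T_C = 193.15 K and T_H = 294.82 K, so ΔT = 101.7 K.
COP_Carnot = T_C/ΔT = 193.15/101.7 = 1.900.
Ẇ_min = Q̇/COP_Carnot = 2510/1.900 = 1321 W = 4508 Btu/h.

4500 Btu/h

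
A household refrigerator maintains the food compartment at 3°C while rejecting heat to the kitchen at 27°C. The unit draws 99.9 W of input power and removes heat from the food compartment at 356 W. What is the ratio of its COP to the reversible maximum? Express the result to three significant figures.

0.310

COP_actual = Q̇_C/Ẇ = 356.0/99.90 = 3.564.
In absolute terms T_C = 276.15 K and T_H = 300.15 K, so ΔT = 24.00 K.
COP_Carnot = T_C/ΔT = 276.15/24.00 = 11.51.
η_II = COP_actual/COP_Carnot = 3.564/11.51 = 0.3097.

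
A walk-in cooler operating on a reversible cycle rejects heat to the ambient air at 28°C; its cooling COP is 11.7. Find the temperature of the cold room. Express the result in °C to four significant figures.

4.287 °C

For a Carnot refrigerator COP_R = T_C/(T_H − T_C), so T_C = COP·T_H/(1 + COP).
With T_H = 301.15 K, T_C = 11.7 × 301.15/12.70 = 277.44 K.
Converting, 277.44 K = 4.29°C.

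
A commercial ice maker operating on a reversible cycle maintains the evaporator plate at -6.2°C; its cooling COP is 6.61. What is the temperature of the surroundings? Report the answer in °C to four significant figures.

COP_R = T_C/(T_H − T_C) gives T_H − T_C = T_C/COP.
With T_C = 266.95 K, T_H = 266.95 × (1 + 1/6.61) = 307.34 K.
Converting, 307.34 K = 34.19°C.

34.19 °C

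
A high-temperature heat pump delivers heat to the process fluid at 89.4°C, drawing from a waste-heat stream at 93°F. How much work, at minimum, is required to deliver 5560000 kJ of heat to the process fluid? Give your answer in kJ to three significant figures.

In absolute terms T_C = 307.04 K and T_H = 362.55 K, so ΔT = 55.51 K.
The reversible limit is COP_HP = T_H/ΔT = 6.531, so W_min = Q_H/COP = Q_H·ΔT/T_H.
W_min = 5560000 × 55.51/362.55 = 851300 kJ.

851000 kJ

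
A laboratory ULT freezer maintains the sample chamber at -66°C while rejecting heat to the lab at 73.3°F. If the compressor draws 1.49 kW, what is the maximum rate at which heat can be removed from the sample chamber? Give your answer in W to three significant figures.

3470 W

In absolute terms T_C = 207.15 K and T_H = 296.09 K, so ΔT = 88.94 K.
COP_Carnot = T_C/ΔT = 207.15/88.94 = 2.329.
Q̇_max = COP_Carnot × Ẇ = 2.329 × 1.490 kW = 3.470 kW = 3470 W.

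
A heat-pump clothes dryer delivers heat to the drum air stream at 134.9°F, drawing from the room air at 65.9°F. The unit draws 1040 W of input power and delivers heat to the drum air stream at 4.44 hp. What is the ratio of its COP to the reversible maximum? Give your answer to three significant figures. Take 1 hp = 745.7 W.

Converting, Q̇_H = 4.440 hp = 3311 W, so COP_actual = Q̇_H/Ẇ = 3311/1040 = 3.184.
In absolute terms T_C = 291.98 K and T_H = 330.32 K, so ΔT = 38.33 K.
COP_Carnot = T_H/ΔT = 330.32/38.33 = 8.617.
η_II = COP_actual/COP_Carnot = 3.184/8.617 = 0.3695.

0.369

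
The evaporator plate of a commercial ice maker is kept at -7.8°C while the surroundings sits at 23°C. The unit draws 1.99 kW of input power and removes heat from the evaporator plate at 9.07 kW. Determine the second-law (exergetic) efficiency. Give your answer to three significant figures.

COP_actual = Q̇_C/Ẇ = 9.070/1.990 = 4.558.
In absolute terms T_C = 265.35 K and T_H = 296.15 K, so ΔT = 30.80 K.
COP_Carnot = T_C/ΔT = 265.35/30.80 = 8.615.
η_II = COP_actual/COP_Carnot = 4.558/8.615 = 0.5290.

0.529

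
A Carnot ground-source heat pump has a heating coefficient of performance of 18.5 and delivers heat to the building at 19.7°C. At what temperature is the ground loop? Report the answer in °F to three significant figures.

39.0 °F

COP_HP = T_H/(T_H − T_C) gives T_H − T_C = T_H/COP.
With T_H = 292.85 K, T_C = 292.85 × (1 − 1/18.5) = 277.02 K.
Converting, 277.02 K = 38.97°F.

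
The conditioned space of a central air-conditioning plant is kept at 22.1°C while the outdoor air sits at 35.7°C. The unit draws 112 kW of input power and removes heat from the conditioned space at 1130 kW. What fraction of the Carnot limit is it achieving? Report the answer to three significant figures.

0.465

COP_actual = Q̇_C/Ẇ = 1130/112.0 = 10.09.
In absolute terms T_C = 295.25 K and T_H = 308.85 K, so ΔT = 13.60 K.
COP_Carnot = T_C/ΔT = 295.25/13.60 = 21.71.
η_II = COP_actual/COP_Carnot = 10.09/21.71 = 0.4647.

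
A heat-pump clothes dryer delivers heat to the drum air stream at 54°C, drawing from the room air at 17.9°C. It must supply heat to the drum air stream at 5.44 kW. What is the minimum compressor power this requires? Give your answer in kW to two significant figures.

0.60 kW

In absolute terms T_C = 291.05 K and T_H = 327.15 K, so ΔT = 36.10 K.
COP_Carnot = T_H/ΔT = 327.15/36.10 = 9.062.
Ẇ_min = Q̇/COP_Carnot = 5.440/9.062 = 0.6003 kW.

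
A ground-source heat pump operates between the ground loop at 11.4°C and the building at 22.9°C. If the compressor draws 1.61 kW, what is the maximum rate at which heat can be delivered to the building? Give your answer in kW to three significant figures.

41.4 kW

In absolute terms T_C = 284.55 K and T_H = 296.05 K, so ΔT = 11.50 K.
COP_Carnot = T_H/ΔT = 296.05/11.50 = 25.74.
Q̇_max = COP_Carnot × Ẇ = 25.74 × 1.610 kW = 41.45 kW.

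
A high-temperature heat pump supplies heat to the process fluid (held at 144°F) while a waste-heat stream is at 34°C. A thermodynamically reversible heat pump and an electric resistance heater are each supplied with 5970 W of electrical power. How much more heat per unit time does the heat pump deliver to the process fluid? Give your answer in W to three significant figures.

65000 W

In absolute terms T_C = 307.15 K and T_H = 335.37 K, so ΔT = 28.22 K.
COP_Carnot = T_H/ΔT = 335.37/28.22 = 11.88.
The heat pump delivers Q̇_H = COP × Ẇ = 70940 W; the resistance heater delivers Ẇ = 5970 W.
Extra = (COP − 1)·Ẇ = 64970 W.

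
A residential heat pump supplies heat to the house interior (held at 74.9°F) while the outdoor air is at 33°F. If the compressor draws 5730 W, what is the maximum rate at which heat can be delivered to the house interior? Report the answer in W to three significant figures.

In absolute terms T_C = 273.71 K and T_H = 296.98 K, so ΔT = 23.28 K.
COP_Carnot = T_H/ΔT = 296.98/23.28 = 12.76.
Q̇_max = COP_Carnot × Ẇ = 12.76 × 5730 W = 73100 W.

73100 W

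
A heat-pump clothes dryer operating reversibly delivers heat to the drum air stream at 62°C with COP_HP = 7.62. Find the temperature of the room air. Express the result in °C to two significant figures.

18 °C

COP_HP = T_H/(T_H − T_C) gives T_H − T_C = T_H/COP.
With T_H = 335.15 K, T_C = 335.15 × (1 − 1/7.62) = 291.17 K.
Converting, 291.17 K = 18.02°C.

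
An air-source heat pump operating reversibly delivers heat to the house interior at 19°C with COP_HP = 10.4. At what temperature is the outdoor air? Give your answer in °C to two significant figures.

-9.1 °C

COP_HP = T_H/(T_H − T_C) gives T_H − T_C = T_H/COP.
With T_H = 292.15 K, T_C = 292.15 × (1 − 1/10.4) = 264.06 K.
Converting, 264.06 K = -9.09°C.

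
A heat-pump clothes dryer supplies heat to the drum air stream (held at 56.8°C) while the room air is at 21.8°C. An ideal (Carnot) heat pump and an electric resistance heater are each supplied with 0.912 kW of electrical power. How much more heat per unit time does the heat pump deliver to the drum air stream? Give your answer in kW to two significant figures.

In absolute terms T_C = 294.95 K and T_H = 329.95 K, so ΔT = 35.00 K.
COP_Carnot = T_H/ΔT = 329.95/35.00 = 9.427.
The heat pump delivers Q̇_H = COP × Ẇ = 8.598 kW; the resistance heater delivers Ẇ = 0.9120 kW.
Extra = (COP − 1)·Ẇ = 7.686 kW.

7.7 kW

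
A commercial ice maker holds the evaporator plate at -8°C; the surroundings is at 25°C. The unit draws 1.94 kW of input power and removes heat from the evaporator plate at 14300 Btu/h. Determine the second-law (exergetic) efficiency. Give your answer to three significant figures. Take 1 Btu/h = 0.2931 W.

Converting, Q̇_C = 14300 Btu/h = 4.191 kW, so COP_actual = Q̇_C/Ẇ = 4.191/1.940 = 2.160.
In absolute terms T_C = 265.15 K and T_H = 298.15 K, so ΔT = 33.00 K.
COP_Carnot = T_C/ΔT = 265.15/33.00 = 8.035.
η_II = COP_actual/COP_Carnot = 2.160/8.035 = 0.2689.

0.269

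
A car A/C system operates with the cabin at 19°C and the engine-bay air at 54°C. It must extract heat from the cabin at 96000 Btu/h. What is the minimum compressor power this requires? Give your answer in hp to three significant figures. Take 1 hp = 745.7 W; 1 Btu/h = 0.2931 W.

4.52 hp

In absolute terms T_C = 292.15 K and T_H = 327.15 K, so ΔT = 35.00 K.
COP_Carnot = T_C/ΔT = 292.15/35.00 = 8.347.
Ẇ_min = Q̇/COP_Carnot = 96000/8.347 = 11500 Btu/h = 4.520 hp.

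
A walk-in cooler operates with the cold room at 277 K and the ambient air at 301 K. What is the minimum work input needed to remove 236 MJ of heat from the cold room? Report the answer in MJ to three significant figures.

The reservoir spacing is ΔT = 301 − 277 = 24.00 K.
The reversible limit is COP_R = T_C/ΔT = 11.54, so W_min = Q_C/COP = Q_C·ΔT/T_C.
W_min = 236.0 × 24.00/277.00 = 20.45 MJ.

20.4 MJ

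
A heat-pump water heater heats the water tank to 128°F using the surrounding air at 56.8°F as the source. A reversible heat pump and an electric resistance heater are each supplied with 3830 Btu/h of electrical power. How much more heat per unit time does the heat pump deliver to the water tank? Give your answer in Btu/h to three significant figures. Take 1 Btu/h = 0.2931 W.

27800 Btu/h

In absolute terms T_C = 286.93 K and T_H = 326.48 K, so ΔT = 39.56 K.
COP_Carnot = T_H/ΔT = 326.48/39.56 = 8.254.
The heat pump delivers Q̇_H = COP × Ẇ = 31610 Btu/h; the resistance heater delivers Ẇ = 3830 Btu/h.
Extra = (COP − 1)·Ẇ = 27780 Btu/h.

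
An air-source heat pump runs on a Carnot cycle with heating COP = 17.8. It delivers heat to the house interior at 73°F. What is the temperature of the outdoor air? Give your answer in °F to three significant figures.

43.1 °F

COP_HP = T_H/(T_H − T_C) gives T_H − T_C = T_H/COP.
With T_H = 295.93 K, T_C = 295.93 × (1 − 1/17.8) = 279.30 K.
Converting, 279.30 K = 43.07°F.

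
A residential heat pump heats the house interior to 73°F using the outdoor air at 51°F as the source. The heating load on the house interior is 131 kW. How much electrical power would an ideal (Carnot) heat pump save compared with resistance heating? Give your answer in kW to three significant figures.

In absolute terms T_C = 283.71 K and T_H = 295.93 K, so ΔT = 12.22 K.
COP_Carnot = T_H/ΔT = 295.93/12.22 = 24.21.
Resistance heating needs Ẇ_res = Q̇_H = 131.0 kW; the reversible heat pump needs only Ẇ_hp = Q̇_H/COP = 5.410 kW.
Saving = 131.0 − 5.410 = 125.6 kW.

126 kW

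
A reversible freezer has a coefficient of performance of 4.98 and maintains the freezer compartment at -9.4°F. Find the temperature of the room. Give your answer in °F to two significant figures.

81 °F

COP_R = T_C/(T_H − T_C) gives T_H − T_C = T_C/COP.
With T_C = 250.15 K, T_H = 250.15 × (1 + 1/4.98) = 300.38 K.
Converting, 300.38 K = 81.02°F.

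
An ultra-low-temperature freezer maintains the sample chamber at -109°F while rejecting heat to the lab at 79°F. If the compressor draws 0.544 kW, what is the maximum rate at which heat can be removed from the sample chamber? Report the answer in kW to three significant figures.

1.01 kW

In absolute terms T_C = 194.82 K and T_H = 299.26 K, so ΔT = 104.4 K.
COP_Carnot = T_C/ΔT = 194.82/104.4 = 1.865.
Q̇_max = COP_Carnot × Ẇ = 1.865 × 0.5440 kW = 1.015 kW.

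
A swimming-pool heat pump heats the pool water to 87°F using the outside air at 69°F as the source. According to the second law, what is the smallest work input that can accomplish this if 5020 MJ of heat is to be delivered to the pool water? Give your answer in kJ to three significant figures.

165000 kJ

In absolute terms T_C = 293.71 K and T_H = 303.71 K, so ΔT = 10.00 K.
The reversible limit is COP_HP = T_H/ΔT = 30.37, so W_min = Q_H/COP = Q_H·ΔT/T_H.
W_min = 5020 × 10.00/303.71 = 165.3 MJ = 165300 kJ.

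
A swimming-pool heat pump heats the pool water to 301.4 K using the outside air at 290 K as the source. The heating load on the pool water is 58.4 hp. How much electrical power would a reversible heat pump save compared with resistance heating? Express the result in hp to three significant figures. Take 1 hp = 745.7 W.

The reservoir spacing is ΔT = 301.4 − 290 = 11.40 K.
COP_Carnot = T_H/ΔT = 301.40/11.40 = 26.44.
Resistance heating needs Ẇ_res = Q̇_H = 58.40 hp; the reversible heat pump needs only Ẇ_hp = Q̇_H/COP = 2.209 hp.
Saving = 58.40 − 2.209 = 56.19 hp.

56.2 hp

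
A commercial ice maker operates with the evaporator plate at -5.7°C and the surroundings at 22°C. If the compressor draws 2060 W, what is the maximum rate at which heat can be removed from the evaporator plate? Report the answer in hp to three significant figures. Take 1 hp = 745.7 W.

In absolute terms T_C = 267.45 K and T_H = 295.15 K, so ΔT = 27.70 K.
COP_Carnot = T_C/ΔT = 267.45/27.70 = 9.655.
Q̇_max = COP_Carnot × Ẇ = 9.655 × 2060 W = 19890 W = 26.67 hp.

26.7 hp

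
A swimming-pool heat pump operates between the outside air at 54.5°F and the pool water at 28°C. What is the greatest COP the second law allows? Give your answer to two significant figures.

In absolute terms T_C = 285.65 K and T_H = 301.15 K, so ΔT = 15.50 K.
For a reversible cycle, COP_Carnot = T_H/ΔT = 301.15/15.50 = 19.43.

19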